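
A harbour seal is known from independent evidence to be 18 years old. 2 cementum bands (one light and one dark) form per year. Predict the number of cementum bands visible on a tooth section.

Expected cementum bands: 18 × 2 = 36.
So 36 cementum bands should be present.

36 cementum bands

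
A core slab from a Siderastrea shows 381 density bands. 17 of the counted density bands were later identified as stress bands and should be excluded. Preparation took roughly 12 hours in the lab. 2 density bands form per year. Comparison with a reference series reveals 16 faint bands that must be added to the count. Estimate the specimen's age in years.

190 years

True density band count = 381 − 17 + 16 = 380.
With 2 density bands per year, 380 / 2 = 190 years.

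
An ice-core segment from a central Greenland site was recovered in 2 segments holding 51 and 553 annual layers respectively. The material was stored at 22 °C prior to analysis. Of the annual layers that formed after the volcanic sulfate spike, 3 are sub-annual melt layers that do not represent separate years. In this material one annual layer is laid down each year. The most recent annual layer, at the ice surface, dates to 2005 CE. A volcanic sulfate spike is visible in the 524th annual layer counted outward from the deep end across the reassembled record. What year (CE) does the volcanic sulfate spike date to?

Total annual layers = 51 + 553 = 604.
The volcanic sulfate spike sits at annual layer 524 from the deep end, so 604 − 524 = 80 annual layers formed after it.
80 − 3 false = 77 true annual layers after the volcanic sulfate spike.
Counting back 77 years from 2005 CE places the volcanic sulfate spike in 2005 − 77 = 1928 CE.

1928 CE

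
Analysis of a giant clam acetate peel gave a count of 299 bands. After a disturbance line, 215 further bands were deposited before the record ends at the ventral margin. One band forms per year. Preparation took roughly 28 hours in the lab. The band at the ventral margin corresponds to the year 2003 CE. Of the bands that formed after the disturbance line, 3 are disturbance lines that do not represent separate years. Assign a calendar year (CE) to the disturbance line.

There are 215 bands younger than the disturbance line.
Excluding 3 false bands: 215 − 3 = 212.
Counting back 212 years from 2003 CE places the disturbance line in 2003 − 212 = 1791 CE.

1791 CE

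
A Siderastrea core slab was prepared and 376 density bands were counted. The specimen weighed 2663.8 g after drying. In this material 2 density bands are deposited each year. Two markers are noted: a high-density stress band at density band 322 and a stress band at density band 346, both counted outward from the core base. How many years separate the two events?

The two markers are separated by 346 − 322 = 24 density bands.
24 density bands at 2 per year is 24 / 2 = 12 years.

12 years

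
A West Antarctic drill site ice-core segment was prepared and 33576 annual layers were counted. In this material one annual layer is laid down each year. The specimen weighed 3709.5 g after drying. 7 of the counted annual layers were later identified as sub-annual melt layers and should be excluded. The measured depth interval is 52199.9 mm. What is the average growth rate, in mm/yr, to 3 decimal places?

Adjusted count: 33576 − 7 = 33569 annual layers.
Mean rate = 52199.9 mm / 33569 years ≈ 1.555 mm/yr.

1.555 mm/yr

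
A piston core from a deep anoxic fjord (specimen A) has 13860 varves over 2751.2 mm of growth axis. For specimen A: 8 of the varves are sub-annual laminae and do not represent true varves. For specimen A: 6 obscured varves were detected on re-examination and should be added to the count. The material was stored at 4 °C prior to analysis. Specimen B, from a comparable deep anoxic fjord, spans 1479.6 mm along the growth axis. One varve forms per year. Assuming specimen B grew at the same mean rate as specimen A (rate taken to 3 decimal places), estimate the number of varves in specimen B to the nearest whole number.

7435 varves

Specimen A: correcting the raw count gives 13860 − 8 + 6 = 13858 true varves.
A: Mean rate = 2751.2 mm / 13858 years ≈ 0.199 mm per year.
B spans 1479.6 / 0.199 = 7435.18 years ≈ 7435 varves.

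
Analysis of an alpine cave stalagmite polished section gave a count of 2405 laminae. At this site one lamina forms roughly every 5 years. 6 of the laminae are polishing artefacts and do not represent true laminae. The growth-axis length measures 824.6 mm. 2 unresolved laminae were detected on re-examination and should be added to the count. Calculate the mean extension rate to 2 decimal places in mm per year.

0.07 mm per year

Adjusted count: 2405 − 6 + 2 = 2401 laminae.
At 5 years per lamina, 2401 × 5 = 12005 years.
Extension rate ≈ 824.6 / 12005 = 0.07 mm per year.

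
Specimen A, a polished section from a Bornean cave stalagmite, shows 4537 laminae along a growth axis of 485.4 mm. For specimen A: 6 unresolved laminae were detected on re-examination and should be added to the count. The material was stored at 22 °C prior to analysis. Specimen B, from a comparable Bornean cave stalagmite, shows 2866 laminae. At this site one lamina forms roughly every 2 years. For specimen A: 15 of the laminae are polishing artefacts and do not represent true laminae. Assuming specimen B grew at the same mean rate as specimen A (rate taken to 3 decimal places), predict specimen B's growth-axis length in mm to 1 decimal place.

Specimen A: correcting the raw count gives 4537 − 15 + 6 = 4528 true laminae.
Specimen A: multiplying by 2 years per lamina: 4528 × 2 = 9056 years.
A: Mean rate = 485.4 mm / 9056 years ≈ 0.054 mm/year.
Specimen B: multiplying by 2 years per lamina: 2866 × 2 = 5732 years. For B, 0.054 mm/year × 5732 years = 309.5 mm.

309.5 mm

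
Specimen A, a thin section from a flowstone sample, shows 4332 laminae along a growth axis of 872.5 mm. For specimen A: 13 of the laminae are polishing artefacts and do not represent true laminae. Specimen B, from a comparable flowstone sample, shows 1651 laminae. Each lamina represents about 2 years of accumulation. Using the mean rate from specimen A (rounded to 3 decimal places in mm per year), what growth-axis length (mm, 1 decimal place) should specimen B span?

Specimen A: correcting the raw count gives 4332 − 13 = 4319 true laminae.
Specimen A: multiplying by 2 years per lamina: 4319 × 2 = 8638 years.
A: 872.5 mm over 8638 years gives 872.5 / 8638 ≈ 0.101 mm/yr.
Specimen B: multiplying by 2 years per lamina: 1651 × 2 = 3302 years. B's length ≈ 0.101 × 3302 = 333.5 mm.

333.5 mm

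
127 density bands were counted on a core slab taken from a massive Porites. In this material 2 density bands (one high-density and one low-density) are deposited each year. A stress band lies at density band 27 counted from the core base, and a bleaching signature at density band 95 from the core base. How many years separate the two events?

Separation: 95 − 27 = 68 density bands.
68 density bands at 2 per year is 68 / 2 = 34 years.

34 years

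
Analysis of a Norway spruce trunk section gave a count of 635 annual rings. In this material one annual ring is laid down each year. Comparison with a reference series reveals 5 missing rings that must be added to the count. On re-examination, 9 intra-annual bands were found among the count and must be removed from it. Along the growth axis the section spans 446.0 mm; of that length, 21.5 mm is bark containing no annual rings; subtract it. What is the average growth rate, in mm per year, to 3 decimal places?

Adjusted count: 635 − 9 + 5 = 631 annual rings.
Net length = 446.0 − 21.5 = 424.5 mm.
424.5 mm over 631 years gives 424.5 / 631 ≈ 0.673 mm per year.

0.673 mm per year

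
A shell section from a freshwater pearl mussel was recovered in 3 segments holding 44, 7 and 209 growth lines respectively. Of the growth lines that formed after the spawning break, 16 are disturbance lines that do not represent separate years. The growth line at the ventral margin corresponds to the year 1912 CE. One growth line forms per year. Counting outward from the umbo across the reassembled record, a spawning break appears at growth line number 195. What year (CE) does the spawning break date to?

1863 CE

Total growth lines = 44 + 7 + 209 = 260.
The spawning break sits at growth line 195 from the umbo, so 260 − 195 = 65 growth lines formed after it.
65 − 16 false = 49 true growth lines after the spawning break.
Counting back 49 years from 1912 CE places the spawning break in 1912 − 49 = 1863 CE.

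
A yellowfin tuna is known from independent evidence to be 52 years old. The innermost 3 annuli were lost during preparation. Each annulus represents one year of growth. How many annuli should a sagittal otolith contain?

Expected annuli over 52 years: 52.
52 − 3 missed = 49 annuli expected in the prepared section.

49 annuli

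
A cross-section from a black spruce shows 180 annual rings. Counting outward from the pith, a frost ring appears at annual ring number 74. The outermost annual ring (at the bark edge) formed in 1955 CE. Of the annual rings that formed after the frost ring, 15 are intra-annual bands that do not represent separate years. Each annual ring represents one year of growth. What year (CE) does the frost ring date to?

180 − 74 = 106 annual rings lie beyond the frost ring toward the bark edge.
106 − 15 false = 91 true annual rings after the frost ring.
1955 − 91 = 1864 CE.

1864 CE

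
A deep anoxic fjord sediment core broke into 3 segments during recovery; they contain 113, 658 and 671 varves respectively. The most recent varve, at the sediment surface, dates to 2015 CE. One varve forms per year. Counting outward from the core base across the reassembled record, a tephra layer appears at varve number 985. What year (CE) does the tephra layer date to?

Total varves = 113 + 658 + 671 = 1442.
Between varve 985 and the sediment surface there are 1442 − 985 = 457 varves.
2015 − 457 = 1558 CE.

1558 CE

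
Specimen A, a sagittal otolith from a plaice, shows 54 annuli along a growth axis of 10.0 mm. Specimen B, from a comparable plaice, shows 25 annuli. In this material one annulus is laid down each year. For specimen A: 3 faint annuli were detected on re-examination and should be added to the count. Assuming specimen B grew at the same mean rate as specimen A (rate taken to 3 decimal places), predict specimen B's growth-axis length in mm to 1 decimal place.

4.4 mm

Specimen A: adjusted count: 54 + 3 = 57 annuli.
A: 10.0 mm over 57 years gives 10.0 / 57 ≈ 0.175 mm/yr.
Length of B = 0.175 × 25 = 4.4 mm.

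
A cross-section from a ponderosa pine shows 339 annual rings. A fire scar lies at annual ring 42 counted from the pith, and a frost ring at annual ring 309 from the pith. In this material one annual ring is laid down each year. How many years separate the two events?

The two markers are separated by 309 − 42 = 267 annual rings.
At one annual ring per year, 267 years elapsed between them.

267 years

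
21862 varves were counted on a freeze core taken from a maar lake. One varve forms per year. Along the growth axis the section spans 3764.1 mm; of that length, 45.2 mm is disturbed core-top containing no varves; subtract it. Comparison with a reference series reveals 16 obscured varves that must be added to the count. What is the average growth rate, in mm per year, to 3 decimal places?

Adjusted count: 21862 + 16 = 21878 varves.
The growth record spans 3764.1 − 45.2 = 3718.9 mm.
Mean rate = 3718.9 mm / 21878 years ≈ 0.170 mm per year.

0.170 mm per year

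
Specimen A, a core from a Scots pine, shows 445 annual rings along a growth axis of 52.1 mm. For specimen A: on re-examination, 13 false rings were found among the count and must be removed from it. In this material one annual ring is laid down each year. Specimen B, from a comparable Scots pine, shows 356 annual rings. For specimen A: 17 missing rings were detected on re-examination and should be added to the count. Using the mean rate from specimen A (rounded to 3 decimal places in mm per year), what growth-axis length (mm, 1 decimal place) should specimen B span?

Specimen A: correcting the raw count gives 445 − 13 + 17 = 449 true annual rings.
A: Mean rate = 52.1 mm / 449 years ≈ 0.116 mm/year.
For B, 0.116 mm/year × 356 years = 41.3 mm.

41.3 mm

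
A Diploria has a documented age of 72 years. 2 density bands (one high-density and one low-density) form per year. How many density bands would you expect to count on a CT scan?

72 years at 2 density bands per year gives 72 × 2 = 144 density bands.
So 144 density bands should be present.

144 density bands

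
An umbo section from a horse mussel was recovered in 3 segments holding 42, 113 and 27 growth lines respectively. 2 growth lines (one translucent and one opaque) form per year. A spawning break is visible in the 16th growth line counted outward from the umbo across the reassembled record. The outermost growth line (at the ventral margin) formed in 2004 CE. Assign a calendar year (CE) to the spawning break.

1921 CE

Total growth lines = 42 + 113 + 27 = 182.
The spawning break sits at growth line 16 from the umbo, so 182 − 16 = 166 growth lines formed after it.
166 growth lines at 2 per year is 166 / 2 = 83 years.
2004 − 83 = 1921 CE.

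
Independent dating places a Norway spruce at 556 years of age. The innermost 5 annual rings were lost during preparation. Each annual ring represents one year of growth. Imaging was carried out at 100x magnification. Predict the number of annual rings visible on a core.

551 annual rings

One annual ring per year gives 556 annual rings over 556 years.
Less the 5 uncaptured annual rings: 556 − 5 = 551.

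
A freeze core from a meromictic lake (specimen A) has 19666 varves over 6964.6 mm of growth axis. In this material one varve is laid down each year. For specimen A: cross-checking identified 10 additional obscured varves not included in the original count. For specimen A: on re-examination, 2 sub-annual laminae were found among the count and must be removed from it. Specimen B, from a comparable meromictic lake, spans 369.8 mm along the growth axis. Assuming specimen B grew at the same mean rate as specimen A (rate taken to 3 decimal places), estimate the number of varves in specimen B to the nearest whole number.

Specimen A: adjusted count: 19666 − 2 + 10 = 19674 varves.
A: Mean rate = 6964.6 mm / 19674 years ≈ 0.354 mm per year.
B spans 369.8 / 0.354 = 1044.63 years ≈ 1045 varves.

1045 varves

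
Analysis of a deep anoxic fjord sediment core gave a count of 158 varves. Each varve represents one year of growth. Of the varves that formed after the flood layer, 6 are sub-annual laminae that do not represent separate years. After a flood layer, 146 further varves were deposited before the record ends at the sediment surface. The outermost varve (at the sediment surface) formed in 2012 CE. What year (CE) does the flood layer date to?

146 varves post-date the flood layer.
Removing the 6 false varves leaves 146 − 6 = 140 true varves beyond the flood layer.
The varve at the sediment surface is 2012 CE, so the flood layer dates to 2012 − 140 = 1872 CE.

1872 CE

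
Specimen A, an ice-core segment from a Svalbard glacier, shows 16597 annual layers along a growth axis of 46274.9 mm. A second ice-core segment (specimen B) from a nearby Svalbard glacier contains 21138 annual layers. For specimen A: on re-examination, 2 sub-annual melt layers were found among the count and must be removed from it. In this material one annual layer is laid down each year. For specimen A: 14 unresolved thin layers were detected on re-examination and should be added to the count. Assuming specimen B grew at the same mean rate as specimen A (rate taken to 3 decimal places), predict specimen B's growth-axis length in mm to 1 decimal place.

58890.5 mm

Specimen A: after corrections the count is 16597 − 2 + 14 = 16609 annual layers.
A: 46274.9 mm over 16609 years gives 46274.9 / 16609 ≈ 2.786 mm/yr.
For B, 2.786 mm/year × 21138 years = 58890.5 mm.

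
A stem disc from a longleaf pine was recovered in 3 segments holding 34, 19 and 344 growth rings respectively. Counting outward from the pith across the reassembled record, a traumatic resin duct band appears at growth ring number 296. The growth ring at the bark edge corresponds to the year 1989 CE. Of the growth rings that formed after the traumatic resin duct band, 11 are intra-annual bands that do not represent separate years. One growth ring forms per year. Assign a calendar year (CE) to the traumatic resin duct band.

1899 CE

Total growth rings = 34 + 19 + 344 = 397.
Between growth ring 296 and the bark edge there are 397 − 296 = 101 growth rings.
Excluding 11 false growth rings: 101 − 11 = 90.
The growth ring at the bark edge is 1989 CE, so the traumatic resin duct band dates to 1989 − 90 = 1899 CE.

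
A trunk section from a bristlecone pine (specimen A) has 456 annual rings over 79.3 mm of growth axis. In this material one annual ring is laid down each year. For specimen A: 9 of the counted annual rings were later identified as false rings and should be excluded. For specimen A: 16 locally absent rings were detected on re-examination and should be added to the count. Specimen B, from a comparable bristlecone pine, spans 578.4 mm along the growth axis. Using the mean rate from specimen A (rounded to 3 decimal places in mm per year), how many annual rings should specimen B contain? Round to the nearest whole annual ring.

3382 annual rings

Specimen A: after corrections the count is 456 − 9 + 16 = 463 annual rings.
A: Extension rate ≈ 79.3 / 463 = 0.171 mm/yr.
For B, 578.4 / 0.171 = 3382.46 years ≈ 3382 annual rings.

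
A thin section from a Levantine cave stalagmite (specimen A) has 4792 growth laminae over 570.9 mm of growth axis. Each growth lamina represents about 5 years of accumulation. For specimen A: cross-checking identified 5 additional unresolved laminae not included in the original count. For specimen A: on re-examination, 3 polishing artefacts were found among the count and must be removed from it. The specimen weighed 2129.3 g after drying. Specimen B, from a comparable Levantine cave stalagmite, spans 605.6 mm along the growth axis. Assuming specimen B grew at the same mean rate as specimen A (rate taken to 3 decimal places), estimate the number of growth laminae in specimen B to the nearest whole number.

5047 growth laminae

Specimen A: adjusted count: 4792 − 3 + 5 = 4794 growth laminae.
Specimen A: at 5 years per growth lamina, 4794 × 5 = 23970 years.
A: Mean rate = 570.9 mm / 23970 years ≈ 0.024 mm per year.
B spans 605.6 / 0.024 = 25233.33 years; at 5 years per growth lamina that is 25233.33 / 5 ≈ 5047 growth laminae.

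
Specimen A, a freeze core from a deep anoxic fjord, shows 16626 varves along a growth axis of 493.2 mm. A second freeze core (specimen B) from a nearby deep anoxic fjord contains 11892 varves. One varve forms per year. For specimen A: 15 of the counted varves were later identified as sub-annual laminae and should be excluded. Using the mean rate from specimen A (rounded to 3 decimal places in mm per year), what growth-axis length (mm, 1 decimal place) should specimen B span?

356.8 mm

Specimen A: adjusted count: 16626 − 15 = 16611 varves.
A: 493.2 mm over 16611 years gives 493.2 / 16611 ≈ 0.030 mm per year.
B's length ≈ 0.030 × 11892 = 356.8 mm.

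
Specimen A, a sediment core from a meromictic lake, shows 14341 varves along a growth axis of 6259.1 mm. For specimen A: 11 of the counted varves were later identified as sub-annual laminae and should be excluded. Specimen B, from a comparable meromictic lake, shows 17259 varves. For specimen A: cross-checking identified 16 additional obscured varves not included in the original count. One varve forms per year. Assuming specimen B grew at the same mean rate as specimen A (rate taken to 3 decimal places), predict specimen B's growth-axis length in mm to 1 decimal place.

Specimen A: adjusted count: 14341 − 11 + 16 = 14346 varves.
A: 6259.1 mm over 14346 years gives 6259.1 / 14346 ≈ 0.436 mm/year.
B's length ≈ 0.436 × 17259 = 7524.9 mm.

7524.9 mm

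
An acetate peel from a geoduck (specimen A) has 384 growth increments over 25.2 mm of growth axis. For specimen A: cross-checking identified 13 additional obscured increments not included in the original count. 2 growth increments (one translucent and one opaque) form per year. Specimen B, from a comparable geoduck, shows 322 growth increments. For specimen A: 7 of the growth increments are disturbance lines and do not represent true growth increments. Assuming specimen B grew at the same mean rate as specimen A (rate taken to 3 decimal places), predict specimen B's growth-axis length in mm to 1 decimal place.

Specimen A: after corrections the count is 384 − 7 + 13 = 390 growth increments.
Specimen A: 390 growth increments at 2 per year is 390 / 2 = 195 years.
A: Extension rate ≈ 25.2 / 195 = 0.129 mm per year.
Specimen B: dividing by 2 growth increments per year: 322 / 2 = 161 years. For B, 0.129 mm/year × 161 years = 20.8 mm.

20.8 mm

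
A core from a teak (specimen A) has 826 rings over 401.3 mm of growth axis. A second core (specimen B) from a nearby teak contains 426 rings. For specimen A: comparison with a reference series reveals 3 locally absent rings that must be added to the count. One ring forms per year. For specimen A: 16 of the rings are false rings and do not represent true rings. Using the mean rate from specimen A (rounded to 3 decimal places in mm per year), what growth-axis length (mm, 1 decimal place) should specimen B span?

Specimen A: true ring count = 826 − 16 + 3 = 813.
A: Extension rate ≈ 401.3 / 813 = 0.494 mm per year.
For B, 0.494 mm/year × 426 years = 210.4 mm.

210.4 mm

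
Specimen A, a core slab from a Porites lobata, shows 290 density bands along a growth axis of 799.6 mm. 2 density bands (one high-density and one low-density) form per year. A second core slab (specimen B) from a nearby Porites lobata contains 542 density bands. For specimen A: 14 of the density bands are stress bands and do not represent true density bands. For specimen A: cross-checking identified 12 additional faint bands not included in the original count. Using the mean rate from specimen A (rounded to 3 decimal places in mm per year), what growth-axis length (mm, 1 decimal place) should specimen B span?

Specimen A: after corrections the count is 290 − 14 + 12 = 288 density bands.
Specimen A: dividing by 2 density bands per year: 288 / 2 = 144 years.
A: 799.6 mm over 144 years gives 799.6 / 144 ≈ 5.553 mm/yr.
Specimen B: with 2 density bands per year, 542 / 2 = 271 years. B's length ≈ 5.553 × 271 = 1504.9 mm.

1504.9 mm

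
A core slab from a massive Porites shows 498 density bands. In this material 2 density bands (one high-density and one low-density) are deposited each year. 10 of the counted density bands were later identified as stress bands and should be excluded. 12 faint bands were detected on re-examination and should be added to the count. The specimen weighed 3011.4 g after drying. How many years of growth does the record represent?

Correcting the raw count gives 498 − 10 + 12 = 500 true density bands.
500 density bands at 2 per year is 500 / 2 = 250 years.

250 years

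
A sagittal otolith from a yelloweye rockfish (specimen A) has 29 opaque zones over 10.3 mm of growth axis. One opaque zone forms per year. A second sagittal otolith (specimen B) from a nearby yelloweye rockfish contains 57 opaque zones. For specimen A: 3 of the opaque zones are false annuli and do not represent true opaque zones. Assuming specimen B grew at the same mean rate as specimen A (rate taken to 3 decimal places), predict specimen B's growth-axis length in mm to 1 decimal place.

Specimen A: after corrections the count is 29 − 3 = 26 opaque zones.
A: Mean rate = 10.3 mm / 26 years ≈ 0.396 mm/yr.
For B, 0.396 mm/year × 57 years = 22.6 mm.

22.6 mm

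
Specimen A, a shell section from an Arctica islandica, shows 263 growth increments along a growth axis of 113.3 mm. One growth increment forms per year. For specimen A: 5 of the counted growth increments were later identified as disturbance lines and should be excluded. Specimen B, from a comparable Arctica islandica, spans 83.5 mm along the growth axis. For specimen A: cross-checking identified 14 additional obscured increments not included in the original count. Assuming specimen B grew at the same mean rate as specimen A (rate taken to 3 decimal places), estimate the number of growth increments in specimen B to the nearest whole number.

Specimen A: adjusted count: 263 − 5 + 14 = 272 growth increments.
A: Mean rate = 113.3 mm / 272 years ≈ 0.417 mm per year.
Specimen B: 83.5 mm / 0.417 mm per year = 200.24 years ≈ 200 growth increments.

200 growth increments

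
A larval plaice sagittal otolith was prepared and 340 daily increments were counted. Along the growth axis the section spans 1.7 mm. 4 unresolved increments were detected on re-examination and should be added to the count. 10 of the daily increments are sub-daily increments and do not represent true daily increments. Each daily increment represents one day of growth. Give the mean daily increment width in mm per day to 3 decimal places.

0.005 mm per day

After corrections the count is 340 − 10 + 4 = 334 daily increments.
Extension rate ≈ 1.7 / 334 = 0.005 mm per day.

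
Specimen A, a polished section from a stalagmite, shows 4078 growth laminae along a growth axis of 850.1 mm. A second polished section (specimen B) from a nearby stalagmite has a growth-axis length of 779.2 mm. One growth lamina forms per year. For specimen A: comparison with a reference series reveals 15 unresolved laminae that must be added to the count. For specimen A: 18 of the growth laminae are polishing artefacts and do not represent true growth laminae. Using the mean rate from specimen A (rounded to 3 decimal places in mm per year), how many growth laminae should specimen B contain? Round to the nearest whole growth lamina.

3728 growth laminae

Specimen A: correcting the raw count gives 4078 − 18 + 15 = 4075 true growth laminae.
A: Extension rate ≈ 850.1 / 4075 = 0.209 mm/yr.
For B, 779.2 / 0.209 = 3728.23 years ≈ 3728 growth laminae.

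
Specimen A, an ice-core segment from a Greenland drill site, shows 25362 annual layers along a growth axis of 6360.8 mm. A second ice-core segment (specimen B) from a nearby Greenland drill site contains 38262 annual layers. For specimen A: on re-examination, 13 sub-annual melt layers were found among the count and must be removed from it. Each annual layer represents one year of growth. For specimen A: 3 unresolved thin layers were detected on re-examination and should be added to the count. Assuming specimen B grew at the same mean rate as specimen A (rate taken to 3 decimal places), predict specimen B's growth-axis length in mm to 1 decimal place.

Specimen A: correcting the raw count gives 25362 − 13 + 3 = 25352 true annual layers.
A: Extension rate ≈ 6360.8 / 25352 = 0.251 mm/year.
For B, 0.251 mm/year × 38262 years = 9603.8 mm.

9603.8 mm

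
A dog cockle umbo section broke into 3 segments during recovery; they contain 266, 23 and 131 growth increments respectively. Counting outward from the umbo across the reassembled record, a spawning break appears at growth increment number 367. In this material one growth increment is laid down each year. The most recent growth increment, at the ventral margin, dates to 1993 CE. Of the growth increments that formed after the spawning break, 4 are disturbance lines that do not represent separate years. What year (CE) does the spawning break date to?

Total growth increments = 266 + 23 + 131 = 420.
Between growth increment 367 and the ventral margin there are 420 − 367 = 53 growth increments.
Excluding 4 false growth increments: 53 − 4 = 49.
Counting back 49 years from 1993 CE places the spawning break in 1993 − 49 = 1944 CE.

1944 CE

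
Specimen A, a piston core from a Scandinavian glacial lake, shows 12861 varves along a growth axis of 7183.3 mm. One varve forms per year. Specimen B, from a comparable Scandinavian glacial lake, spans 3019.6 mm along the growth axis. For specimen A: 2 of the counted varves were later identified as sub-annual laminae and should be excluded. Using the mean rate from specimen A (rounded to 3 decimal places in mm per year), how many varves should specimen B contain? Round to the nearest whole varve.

Specimen A: correcting the raw count gives 12861 − 2 = 12859 true varves.
A: Extension rate ≈ 7183.3 / 12859 = 0.559 mm per year.
For B, 3019.6 / 0.559 = 5401.79 years ≈ 5402 varves.

5402 varves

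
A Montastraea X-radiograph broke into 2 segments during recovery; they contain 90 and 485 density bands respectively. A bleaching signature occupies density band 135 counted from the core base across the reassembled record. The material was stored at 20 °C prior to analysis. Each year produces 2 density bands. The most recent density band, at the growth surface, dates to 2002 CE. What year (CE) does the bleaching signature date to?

Total density bands = 90 + 485 = 575.
The bleaching signature sits at density band 135 from the core base, so 575 − 135 = 440 density bands formed after it.
440 density bands at 2 per year is 440 / 2 = 220 years.
The density band at the growth surface is 2002 CE, so the bleaching signature dates to 2002 − 220 = 1782 CE.

1782 CE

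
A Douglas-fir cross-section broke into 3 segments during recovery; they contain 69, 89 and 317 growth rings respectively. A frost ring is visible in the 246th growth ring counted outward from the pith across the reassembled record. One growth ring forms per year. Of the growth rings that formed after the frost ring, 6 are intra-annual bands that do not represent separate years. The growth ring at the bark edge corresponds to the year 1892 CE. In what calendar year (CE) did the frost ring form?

Total growth rings = 69 + 89 + 317 = 475.
Between growth ring 246 and the bark edge there are 475 − 246 = 229 growth rings.
Removing the 6 false growth rings leaves 229 − 6 = 223 true growth rings beyond the frost ring.
The growth ring at the bark edge is 1892 CE, so the frost ring dates to 1892 − 223 = 1669 CE.

1669 CE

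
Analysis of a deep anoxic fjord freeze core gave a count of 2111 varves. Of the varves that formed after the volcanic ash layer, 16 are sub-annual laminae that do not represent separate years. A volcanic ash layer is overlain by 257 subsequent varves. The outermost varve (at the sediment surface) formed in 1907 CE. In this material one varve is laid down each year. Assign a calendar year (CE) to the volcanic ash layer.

1666 CE

257 varves formed after the volcanic ash layer.
257 − 16 false = 241 true varves after the volcanic ash layer.
Counting back 241 years from 1907 CE places the volcanic ash layer in 1907 − 241 = 1666 CE.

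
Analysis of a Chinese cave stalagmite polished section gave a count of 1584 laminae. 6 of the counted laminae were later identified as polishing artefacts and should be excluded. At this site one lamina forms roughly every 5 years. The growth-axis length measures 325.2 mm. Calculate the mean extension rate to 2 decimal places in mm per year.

True lamina count = 1584 − 6 = 1578.
Multiplying by 5 years per lamina: 1578 × 5 = 7890 years.
Extension rate ≈ 325.2 / 7890 = 0.04 mm per year.

0.04 mm per year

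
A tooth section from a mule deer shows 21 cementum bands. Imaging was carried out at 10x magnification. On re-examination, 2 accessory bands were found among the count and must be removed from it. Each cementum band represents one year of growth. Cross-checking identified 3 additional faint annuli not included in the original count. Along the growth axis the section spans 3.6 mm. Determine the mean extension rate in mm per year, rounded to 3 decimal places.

0.164 mm per year

Correcting the raw count gives 21 − 2 + 3 = 22 true cementum bands.
Extension rate ≈ 3.6 / 22 = 0.164 mm per year.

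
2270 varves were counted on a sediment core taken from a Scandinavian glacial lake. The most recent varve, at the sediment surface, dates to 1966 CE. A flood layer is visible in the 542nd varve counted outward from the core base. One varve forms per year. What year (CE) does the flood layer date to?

2270 − 542 = 1728 varves lie beyond the flood layer toward the sediment surface.
Counting back 1728 years from 1966 CE places the flood layer in 1966 − 1728 = 238 CE.

238 CE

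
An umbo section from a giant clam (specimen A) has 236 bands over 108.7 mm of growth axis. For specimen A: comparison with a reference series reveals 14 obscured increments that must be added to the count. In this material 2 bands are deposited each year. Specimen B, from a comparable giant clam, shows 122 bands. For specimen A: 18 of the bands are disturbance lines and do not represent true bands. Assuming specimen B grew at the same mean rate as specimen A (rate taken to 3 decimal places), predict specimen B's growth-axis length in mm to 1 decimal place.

Specimen A: after corrections the count is 236 − 18 + 14 = 232 bands.
Specimen A: with 2 bands per year, 232 / 2 = 116 years.
A: Mean rate = 108.7 mm / 116 years ≈ 0.937 mm per year.
Specimen B: 122 bands at 2 per year is 122 / 2 = 61 years. B's length ≈ 0.937 × 61 = 57.2 mm.

57.2 mm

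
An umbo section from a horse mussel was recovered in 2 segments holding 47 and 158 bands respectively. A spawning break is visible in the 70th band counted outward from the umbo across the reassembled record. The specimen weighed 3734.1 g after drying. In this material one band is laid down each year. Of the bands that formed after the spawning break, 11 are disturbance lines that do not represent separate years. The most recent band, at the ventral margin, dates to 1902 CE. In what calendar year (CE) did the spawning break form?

Total bands = 47 + 158 = 205.
The spawning break sits at band 70 from the umbo, so 205 − 70 = 135 bands formed after it.
Excluding 11 false bands: 135 − 11 = 124.
Counting back 124 years from 1902 CE places the spawning break in 1902 − 124 = 1778 CE.

1778 CE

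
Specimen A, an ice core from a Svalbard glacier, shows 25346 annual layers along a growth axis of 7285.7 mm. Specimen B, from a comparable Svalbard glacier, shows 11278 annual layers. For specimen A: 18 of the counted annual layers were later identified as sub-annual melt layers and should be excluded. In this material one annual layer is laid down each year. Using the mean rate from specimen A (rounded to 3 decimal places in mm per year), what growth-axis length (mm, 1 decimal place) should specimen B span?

3248.1 mm

Specimen A: true annual layer count = 25346 − 18 = 25328.
A: Mean rate = 7285.7 mm / 25328 years ≈ 0.288 mm per year.
For B, 0.288 mm/year × 11278 years = 3248.1 mm.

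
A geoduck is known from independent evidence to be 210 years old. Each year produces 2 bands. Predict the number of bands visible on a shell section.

420 bands

210 years at 2 bands per year gives 210 × 2 = 420 bands.
So 420 bands should be present.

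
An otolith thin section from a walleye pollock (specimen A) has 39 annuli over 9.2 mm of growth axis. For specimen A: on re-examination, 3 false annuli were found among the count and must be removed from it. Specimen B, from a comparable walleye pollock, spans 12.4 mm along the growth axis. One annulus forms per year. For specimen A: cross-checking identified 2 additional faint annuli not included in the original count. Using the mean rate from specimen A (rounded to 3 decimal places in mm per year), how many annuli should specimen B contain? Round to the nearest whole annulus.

51 annuli

Specimen A: true annulus count = 39 − 3 + 2 = 38.
A: 9.2 mm over 38 years gives 9.2 / 38 ≈ 0.242 mm per year.
Specimen B: 12.4 mm / 0.242 mm per year = 51.24 years ≈ 51 annuli.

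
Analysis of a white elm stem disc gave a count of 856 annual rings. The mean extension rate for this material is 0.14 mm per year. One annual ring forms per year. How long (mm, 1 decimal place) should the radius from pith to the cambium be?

856 years of growth are recorded.
856 years at 0.14 mm/year gives 0.14 × 856 = 119.8 mm.

119.8 mm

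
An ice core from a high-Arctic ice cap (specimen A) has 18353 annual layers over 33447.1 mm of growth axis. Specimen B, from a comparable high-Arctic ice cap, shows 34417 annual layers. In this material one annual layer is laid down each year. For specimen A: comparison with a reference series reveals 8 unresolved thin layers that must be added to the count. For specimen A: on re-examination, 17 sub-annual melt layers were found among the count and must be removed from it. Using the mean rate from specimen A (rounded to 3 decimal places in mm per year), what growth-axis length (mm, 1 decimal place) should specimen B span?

Specimen A: adjusted count: 18353 − 17 + 8 = 18344 annual layers.
A: Mean rate = 33447.1 mm / 18344 years ≈ 1.823 mm per year.
B's length ≈ 1.823 × 34417 = 62742.2 mm.

62742.2 mm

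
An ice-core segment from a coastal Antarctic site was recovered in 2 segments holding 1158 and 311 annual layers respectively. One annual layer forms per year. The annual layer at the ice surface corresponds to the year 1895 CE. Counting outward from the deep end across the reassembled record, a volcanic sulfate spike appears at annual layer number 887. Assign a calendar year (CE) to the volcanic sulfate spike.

1313 CE

Total annual layers = 1158 + 311 = 1469.
1469 − 887 = 582 annual layers lie beyond the volcanic sulfate spike toward the ice surface.
The annual layer at the ice surface is 1895 CE, so the volcanic sulfate spike dates to 1895 − 582 = 1313 CE.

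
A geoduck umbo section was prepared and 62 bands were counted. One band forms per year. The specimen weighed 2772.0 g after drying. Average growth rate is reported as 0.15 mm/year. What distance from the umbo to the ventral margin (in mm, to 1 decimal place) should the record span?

9.3 mm

62 years of growth are recorded.
Predicted length = 0.15 mm/year × 62 years = 9.3 mm.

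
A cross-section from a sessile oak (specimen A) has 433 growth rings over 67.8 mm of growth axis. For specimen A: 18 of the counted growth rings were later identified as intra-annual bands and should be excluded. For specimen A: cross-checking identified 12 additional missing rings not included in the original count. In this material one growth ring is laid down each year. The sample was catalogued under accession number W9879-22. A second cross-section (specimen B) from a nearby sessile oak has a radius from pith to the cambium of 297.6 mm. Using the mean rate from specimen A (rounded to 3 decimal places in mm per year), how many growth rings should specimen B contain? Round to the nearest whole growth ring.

Specimen A: after corrections the count is 433 − 18 + 12 = 427 growth rings.
A: Extension rate ≈ 67.8 / 427 = 0.159 mm/year.
B spans 297.6 / 0.159 = 1871.70 years ≈ 1872 growth rings.

1872 growth rings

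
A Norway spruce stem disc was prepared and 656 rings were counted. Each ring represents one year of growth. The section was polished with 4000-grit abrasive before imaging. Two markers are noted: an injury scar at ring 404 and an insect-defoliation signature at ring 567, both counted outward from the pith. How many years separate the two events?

The two markers are separated by 567 − 404 = 163 rings.
That is 163 years at one ring per year.

163 years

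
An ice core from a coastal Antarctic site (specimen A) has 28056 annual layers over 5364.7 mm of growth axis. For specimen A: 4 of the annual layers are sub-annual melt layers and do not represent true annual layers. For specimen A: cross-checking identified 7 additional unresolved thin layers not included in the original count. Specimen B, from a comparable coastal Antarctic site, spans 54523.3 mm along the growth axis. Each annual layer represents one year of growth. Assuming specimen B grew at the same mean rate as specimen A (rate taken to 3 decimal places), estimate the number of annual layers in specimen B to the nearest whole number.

Specimen A: after corrections the count is 28056 − 4 + 7 = 28059 annual layers.
A: 5364.7 mm over 28059 years gives 5364.7 / 28059 ≈ 0.191 mm/year.
Specimen B: 54523.3 mm / 0.191 mm per year = 285462.30 years ≈ 285462 annual layers.

285462 annual layers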